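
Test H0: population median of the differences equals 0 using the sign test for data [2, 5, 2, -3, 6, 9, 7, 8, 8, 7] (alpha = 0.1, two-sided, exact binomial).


Step 1: Discard zero differences. Original n = 10; n_eff = number of nonzero differences = 10.
Nonzero differences (with sign): +2, +5, +2, -3, +6, +9, +7, +8, +8, +7
Step 2: Count signs: positive = 9, negative = 1.
Step 3: Under H0: P(positive) = 0.5, so the number of positives S ~ Bin(10, 0.5).
Step 4: Two-sided exact p-value = sum of Bin(10,0.5) probabilities at or below the observed probability = 0.021484.
Step 5: alpha = 0.1. reject H0.

n_eff = 10, pos = 9, neg = 1, p = 0.021484, reject H0.


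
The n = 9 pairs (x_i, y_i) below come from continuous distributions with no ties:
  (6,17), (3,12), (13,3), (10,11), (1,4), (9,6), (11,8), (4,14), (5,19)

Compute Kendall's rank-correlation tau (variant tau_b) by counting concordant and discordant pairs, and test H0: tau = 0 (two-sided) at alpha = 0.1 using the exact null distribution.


Step 1: Enumerate the 36 unordered pairs (i,j) with i<j and classify each by sign(x_j-x_i) * sign(y_j-y_i).
  (1,2):dx=-3,dy=-5->C; (1,3):dx=+7,dy=-14->D; (1,4):dx=+4,dy=-6->D; (1,5):dx=-5,dy=-13->C
  (1,6):dx=+3,dy=-11->D; (1,7):dx=+5,dy=-9->D; (1,8):dx=-2,dy=-3->C; (1,9):dx=-1,dy=+2->D
  (2,3):dx=+10,dy=-9->D; (2,4):dx=+7,dy=-1->D; (2,5):dx=-2,dy=-8->C; (2,6):dx=+6,dy=-6->D
  (2,7):dx=+8,dy=-4->D; (2,8):dx=+1,dy=+2->C; (2,9):dx=+2,dy=+7->C; (3,4):dx=-3,dy=+8->D
  (3,5):dx=-12,dy=+1->D; (3,6):dx=-4,dy=+3->D; (3,7):dx=-2,dy=+5->D; (3,8):dx=-9,dy=+11->D
  (3,9):dx=-8,dy=+16->D; (4,5):dx=-9,dy=-7->C; (4,6):dx=-1,dy=-5->C; (4,7):dx=+1,dy=-3->D
  (4,8):dx=-6,dy=+3->D; (4,9):dx=-5,dy=+8->D; (5,6):dx=+8,dy=+2->C; (5,7):dx=+10,dy=+4->C
  (5,8):dx=+3,dy=+10->C; (5,9):dx=+4,dy=+15->C; (6,7):dx=+2,dy=+2->C; (6,8):dx=-5,dy=+8->D
  (6,9):dx=-4,dy=+13->D; (7,8):dx=-7,dy=+6->D; (7,9):dx=-6,dy=+11->D; (8,9):dx=+1,dy=+5->C
Step 2: C = 14, D = 22, total pairs = 36.
Step 3: tau = (C - D)/(n(n-1)/2) = (14 - 22)/36 = -0.222222.
Step 4: Exact two-sided p-value (enumerate n! = 362880 permutations of y under H0): p = 0.476709.
Step 5: alpha = 0.1. fail to reject H0.

tau_b = -0.2222 (C=14, D=22), p = 0.476709, fail to reject H0.


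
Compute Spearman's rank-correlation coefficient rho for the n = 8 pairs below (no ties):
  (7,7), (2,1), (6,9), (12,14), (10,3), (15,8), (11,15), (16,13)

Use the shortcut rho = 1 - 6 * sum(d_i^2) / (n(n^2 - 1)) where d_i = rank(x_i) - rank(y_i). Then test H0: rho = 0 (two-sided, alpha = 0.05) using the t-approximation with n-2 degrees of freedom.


Step 1: Rank x and y separately (midranks; no ties here).
rank(x): 7->3, 2->1, 6->2, 12->6, 10->4, 15->7, 11->5, 16->8
rank(y): 7->3, 1->1, 9->5, 14->7, 3->2, 8->4, 15->8, 13->6
Step 2: d_i = R_x(i) - R_y(i); compute d_i^2.
  (3-3)^2=0, (1-1)^2=0, (2-5)^2=9, (6-7)^2=1, (4-2)^2=4, (7-4)^2=9, (5-8)^2=9, (8-6)^2=4
sum(d^2) = 36.
Step 3: rho = 1 - 6*36 / (8*(8^2 - 1)) = 1 - 216/504 = 0.571429.
Step 4: Under H0, t = rho * sqrt((n-2)/(1-rho^2)) = 1.7056 ~ t(6).
Step 5: Two-sided p-value from the t-distribution with 6 df = 0.138960.
Step 6: alpha = 0.05. fail to reject H0.

rho = 0.5714, p = 0.138960, fail to reject H0 at alpha = 0.05.


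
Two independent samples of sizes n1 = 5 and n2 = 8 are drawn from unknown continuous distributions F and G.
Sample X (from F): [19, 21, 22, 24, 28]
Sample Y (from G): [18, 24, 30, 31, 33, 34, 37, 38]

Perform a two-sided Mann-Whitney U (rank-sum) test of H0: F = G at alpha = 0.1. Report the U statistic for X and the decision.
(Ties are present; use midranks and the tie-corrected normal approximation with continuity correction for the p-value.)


Step 1: Combine and sort all 13 observations; assign midranks.
sorted (value, group): (18,Y), (19,X), (21,X), (22,X), (24,X), (24,Y), (28,X), (30,Y), (31,Y), (33,Y), (34,Y), (37,Y), (38,Y)
ranks: 18->1, 19->2, 21->3, 22->4, 24->5.5, 24->5.5, 28->7, 30->8, 31->9, 33->10, 34->11, 37->12, 38->13
Step 2: Rank sum for X: R1 = 2 + 3 + 4 + 5.5 + 7 = 21.5.
Step 3: U_X = R1 - n1(n1+1)/2 = 21.5 - 5*6/2 = 21.5 - 15 = 6.5.
       U_Y = n1*n2 - U_X = 40 - 6.5 = 33.5.
Step 4: Ties are present, so use the tie-corrected normal approximation (with continuity correction) for the p-value.
Step 5: p-value = 0.056699; compare to alpha = 0.1. reject H0.

U_X = 6.5, p = 0.056699, reject H0 at alpha = 0.1.


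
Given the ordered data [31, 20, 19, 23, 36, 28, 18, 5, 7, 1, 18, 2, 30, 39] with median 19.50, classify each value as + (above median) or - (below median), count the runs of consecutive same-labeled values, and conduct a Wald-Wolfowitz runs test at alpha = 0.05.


Step 1: Compute median = 19.50; label A = above, B = below.
Labels in order: AABAAABBBBBBAA  (n_A = 7, n_B = 7)
Step 2: Count runs R = 5.
Step 3: Under H0 (random ordering), E[R] = 2*n_A*n_B/(n_A+n_B) + 1 = 2*7*7/14 + 1 = 8.0000.
        Var[R] = 2*n_A*n_B*(2*n_A*n_B - n_A - n_B) / ((n_A+n_B)^2 * (n_A+n_B-1)) = 8232/2548 = 3.2308.
        SD[R] = 1.7974.
Step 4: Continuity-corrected z = (R + 0.5 - E[R]) / SD[R] = (5 + 0.5 - 8.0000) / 1.7974 = -1.3909.
Step 5: Two-sided p-value via normal approximation = 2*(1 - Phi(|z|)) = 0.164264.
Step 6: alpha = 0.05. fail to reject H0.

R = 5, z = -1.3909, p = 0.164264, fail to reject H0.


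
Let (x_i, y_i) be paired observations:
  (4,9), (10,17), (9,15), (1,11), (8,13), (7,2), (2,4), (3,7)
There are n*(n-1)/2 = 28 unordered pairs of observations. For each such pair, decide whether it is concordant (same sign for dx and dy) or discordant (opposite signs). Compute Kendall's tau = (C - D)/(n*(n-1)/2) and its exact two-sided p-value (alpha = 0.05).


Step 1: Enumerate the 28 unordered pairs (i,j) with i<j and classify each by sign(x_j-x_i) * sign(y_j-y_i).
  (1,2):dx=+6,dy=+8->C; (1,3):dx=+5,dy=+6->C; (1,4):dx=-3,dy=+2->D; (1,5):dx=+4,dy=+4->C
  (1,6):dx=+3,dy=-7->D; (1,7):dx=-2,dy=-5->C; (1,8):dx=-1,dy=-2->C; (2,3):dx=-1,dy=-2->C
  (2,4):dx=-9,dy=-6->C; (2,5):dx=-2,dy=-4->C; (2,6):dx=-3,dy=-15->C; (2,7):dx=-8,dy=-13->C
  (2,8):dx=-7,dy=-10->C; (3,4):dx=-8,dy=-4->C; (3,5):dx=-1,dy=-2->C; (3,6):dx=-2,dy=-13->C
  (3,7):dx=-7,dy=-11->C; (3,8):dx=-6,dy=-8->C; (4,5):dx=+7,dy=+2->C; (4,6):dx=+6,dy=-9->D
  (4,7):dx=+1,dy=-7->D; (4,8):dx=+2,dy=-4->D; (5,6):dx=-1,dy=-11->C; (5,7):dx=-6,dy=-9->C
  (5,8):dx=-5,dy=-6->C; (6,7):dx=-5,dy=+2->D; (6,8):dx=-4,dy=+5->D; (7,8):dx=+1,dy=+3->C
Step 2: C = 21, D = 7, total pairs = 28.
Step 3: tau = (C - D)/(n(n-1)/2) = (21 - 7)/28 = 0.500000.
Step 4: Exact two-sided p-value (enumerate n! = 40320 permutations of y under H0): p = 0.108681.
Step 5: alpha = 0.05. fail to reject H0.

tau_b = 0.5000 (C=21, D=7), p = 0.108681, fail to reject H0.


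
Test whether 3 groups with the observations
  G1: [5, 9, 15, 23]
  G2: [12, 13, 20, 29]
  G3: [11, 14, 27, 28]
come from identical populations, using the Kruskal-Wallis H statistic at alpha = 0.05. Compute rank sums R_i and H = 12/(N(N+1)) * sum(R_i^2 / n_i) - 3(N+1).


Step 1: Combine all N = 12 observations and assign midranks.
sorted (value, group, rank): (5,G1,1), (9,G1,2), (11,G3,3), (12,G2,4), (13,G2,5), (14,G3,6), (15,G1,7), (20,G2,8), (23,G1,9), (27,G3,10), (28,G3,11), (29,G2,12)
Step 2: Sum ranks within each group.
R_1 = 19 (n_1 = 4)
R_2 = 29 (n_2 = 4)
R_3 = 30 (n_3 = 4)
Step 3: H = 12/(N(N+1)) * sum(R_i^2/n_i) - 3(N+1)
     = 12/(12*13) * (19^2/4 + 29^2/4 + 30^2/4) - 3*13
     = 0.076923 * 525.5 - 39
     = 1.423077.
Step 4: No ties, so H is used without correction.
Step 5: Under H0, H ~ chi^2(2); p-value = 0.490888.
Step 6: alpha = 0.05. fail to reject H0.

H = 1.4231, df = 2, p = 0.490888, fail to reject H0.


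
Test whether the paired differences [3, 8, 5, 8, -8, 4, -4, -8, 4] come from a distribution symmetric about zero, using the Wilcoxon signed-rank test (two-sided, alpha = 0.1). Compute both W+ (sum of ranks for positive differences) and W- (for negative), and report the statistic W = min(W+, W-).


Step 1: Drop any zero differences (none here) and take |d_i|.
|d| = [3, 8, 5, 8, 8, 4, 4, 8, 4]
Step 2: Midrank |d_i| (ties get averaged ranks).
ranks: |3|->1, |8|->7.5, |5|->5, |8|->7.5, |8|->7.5, |4|->3, |4|->3, |8|->7.5, |4|->3
Step 3: Attach original signs; sum ranks with positive sign and with negative sign.
W+ = 1 + 7.5 + 5 + 7.5 + 3 + 3 = 27
W- = 7.5 + 3 + 7.5 = 18
(Check: W+ + W- = 45 should equal n(n+1)/2 = 45.)
Step 4: Test statistic W = min(W+, W-) = 18.
Step 5: Ties in |d|, so use the tie-corrected normal approximation.
        E[W] = n(n+1)/4 = 9*10/4 = 22.5.
        Tie groups: |d|=4 (t=3), |d|=8 (t=4); sum(t^3 - t) = 84.
        Var[W] = n(n+1)(2n+1)/24 - sum(t^3-t)/48 = 1710/24 - 84/48 = 69.5.
        z = (W - E[W]) / sqrt(Var[W]) = (18 - 22.5) / 8.3367 = -0.5398.
        Two-sided p = 2*Phi(z) = 0.589346.
Step 6: alpha = 0.1. fail to reject H0.

W+ = 27, W- = 18, W = min = 18, p = 0.589346, fail to reject H0.


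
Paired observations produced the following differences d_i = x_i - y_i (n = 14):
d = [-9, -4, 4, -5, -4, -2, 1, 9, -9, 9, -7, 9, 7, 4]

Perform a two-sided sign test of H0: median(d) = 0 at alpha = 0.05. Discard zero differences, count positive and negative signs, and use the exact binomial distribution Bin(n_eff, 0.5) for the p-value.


Step 1: Discard zero differences. Original n = 14; n_eff = number of nonzero differences = 14.
Nonzero differences (with sign): -9, -4, +4, -5, -4, -2, +1, +9, -9, +9, -7, +9, +7, +4
Step 2: Count signs: positive = 7, negative = 7.
Step 3: Under H0: P(positive) = 0.5, so the number of positives S ~ Bin(14, 0.5).
Step 4: Two-sided exact p-value = sum of Bin(14,0.5) probabilities at or below the observed probability = 1.000000.
Step 5: alpha = 0.05. fail to reject H0.

n_eff = 14, pos = 7, neg = 7, p = 1.000000, fail to reject H0.


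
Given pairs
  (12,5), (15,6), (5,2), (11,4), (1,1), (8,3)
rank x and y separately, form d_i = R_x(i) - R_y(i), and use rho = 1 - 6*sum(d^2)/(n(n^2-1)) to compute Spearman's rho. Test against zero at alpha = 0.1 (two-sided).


Step 1: Rank x and y separately (midranks; no ties here).
rank(x): 12->5, 15->6, 5->2, 11->4, 1->1, 8->3
rank(y): 5->5, 6->6, 2->2, 4->4, 1->1, 3->3
Step 2: d_i = R_x(i) - R_y(i); compute d_i^2.
  (5-5)^2=0, (6-6)^2=0, (2-2)^2=0, (4-4)^2=0, (1-1)^2=0, (3-3)^2=0
sum(d^2) = 0.
Step 3: rho = 1 - 6*0 / (6*(6^2 - 1)) = 1 - 0/210 = 1.000000.
Step 5: Two-sided p-value from the t-distribution with 4 df = 0.000000.
Step 6: alpha = 0.1. reject H0.

rho = 1.0000, p = 0.000000, reject H0 at alpha = 0.1.


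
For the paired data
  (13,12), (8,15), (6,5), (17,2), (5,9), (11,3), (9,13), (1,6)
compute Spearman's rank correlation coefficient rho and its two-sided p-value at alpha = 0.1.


Step 1: Rank x and y separately (midranks; no ties here).
rank(x): 13->7, 8->4, 6->3, 17->8, 5->2, 11->6, 9->5, 1->1
rank(y): 12->6, 15->8, 5->3, 2->1, 9->5, 3->2, 13->7, 6->4
Step 2: d_i = R_x(i) - R_y(i); compute d_i^2.
  (7-6)^2=1, (4-8)^2=16, (3-3)^2=0, (8-1)^2=49, (2-5)^2=9, (6-2)^2=16, (5-7)^2=4, (1-4)^2=9
sum(d^2) = 104.
Step 3: rho = 1 - 6*104 / (8*(8^2 - 1)) = 1 - 624/504 = -0.238095.
Step 4: Under H0, t = rho * sqrt((n-2)/(1-rho^2)) = -0.6005 ~ t(6).
Step 5: Two-sided p-value from the t-distribution with 6 df = 0.570156.
Step 6: alpha = 0.1. fail to reject H0.

rho = -0.2381, p = 0.570156, fail to reject H0 at alpha = 0.1.


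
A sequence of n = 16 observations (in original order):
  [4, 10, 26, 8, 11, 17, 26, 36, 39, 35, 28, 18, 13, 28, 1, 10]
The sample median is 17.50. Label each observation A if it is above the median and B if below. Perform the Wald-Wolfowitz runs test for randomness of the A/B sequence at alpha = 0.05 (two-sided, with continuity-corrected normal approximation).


Step 1: Compute median = 17.50; label A = above, B = below.
Labels in order: BBABBBAAAAAABABB  (n_A = 8, n_B = 8)
Step 2: Count runs R = 7.
Step 3: Under H0 (random ordering), E[R] = 2*n_A*n_B/(n_A+n_B) + 1 = 2*8*8/16 + 1 = 9.0000.
        Var[R] = 2*n_A*n_B*(2*n_A*n_B - n_A - n_B) / ((n_A+n_B)^2 * (n_A+n_B-1)) = 14336/3840 = 3.7333.
        SD[R] = 1.9322.
Step 4: Continuity-corrected z = (R + 0.5 - E[R]) / SD[R] = (7 + 0.5 - 9.0000) / 1.9322 = -0.7763.
Step 5: Two-sided p-value via normal approximation = 2*(1 - Phi(|z|)) = 0.437558.
Step 6: alpha = 0.05. fail to reject H0.

R = 7, z = -0.7763, p = 0.437558, fail to reject H0.


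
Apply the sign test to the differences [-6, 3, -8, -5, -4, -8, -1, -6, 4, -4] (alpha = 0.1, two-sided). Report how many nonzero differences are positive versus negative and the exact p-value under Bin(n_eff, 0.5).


Step 1: Discard zero differences. Original n = 10; n_eff = number of nonzero differences = 10.
Nonzero differences (with sign): -6, +3, -8, -5, -4, -8, -1, -6, +4, -4
Step 2: Count signs: positive = 2, negative = 8.
Step 3: Under H0: P(positive) = 0.5, so the number of positives S ~ Bin(10, 0.5).
Step 4: Two-sided exact p-value = sum of Bin(10,0.5) probabilities at or below the observed probability = 0.109375.
Step 5: alpha = 0.1. fail to reject H0.

n_eff = 10, pos = 2, neg = 8, p = 0.109375, fail to reject H0.


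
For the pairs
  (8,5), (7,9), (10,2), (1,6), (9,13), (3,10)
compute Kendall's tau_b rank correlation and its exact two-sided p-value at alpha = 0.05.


Step 1: Enumerate the 15 unordered pairs (i,j) with i<j and classify each by sign(x_j-x_i) * sign(y_j-y_i).
  (1,2):dx=-1,dy=+4->D; (1,3):dx=+2,dy=-3->D; (1,4):dx=-7,dy=+1->D; (1,5):dx=+1,dy=+8->C
  (1,6):dx=-5,dy=+5->D; (2,3):dx=+3,dy=-7->D; (2,4):dx=-6,dy=-3->C; (2,5):dx=+2,dy=+4->C
  (2,6):dx=-4,dy=+1->D; (3,4):dx=-9,dy=+4->D; (3,5):dx=-1,dy=+11->D; (3,6):dx=-7,dy=+8->D
  (4,5):dx=+8,dy=+7->C; (4,6):dx=+2,dy=+4->C; (5,6):dx=-6,dy=-3->C
Step 2: C = 6, D = 9, total pairs = 15.
Step 3: tau = (C - D)/(n(n-1)/2) = (6 - 9)/15 = -0.200000.
Step 4: Exact two-sided p-value (enumerate n! = 720 permutations of y under H0): p = 0.719444.
Step 5: alpha = 0.05. fail to reject H0.

tau_b = -0.2000 (C=6, D=9), p = 0.719444, fail to reject H0.


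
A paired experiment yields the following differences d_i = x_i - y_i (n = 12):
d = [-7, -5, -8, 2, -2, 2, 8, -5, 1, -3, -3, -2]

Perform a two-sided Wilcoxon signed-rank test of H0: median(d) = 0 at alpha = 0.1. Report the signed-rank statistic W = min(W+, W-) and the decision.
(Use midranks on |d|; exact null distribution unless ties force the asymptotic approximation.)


Step 1: Drop any zero differences (none here) and take |d_i|.
|d| = [7, 5, 8, 2, 2, 2, 8, 5, 1, 3, 3, 2]
Step 2: Midrank |d_i| (ties get averaged ranks).
ranks: |7|->10, |5|->8.5, |8|->11.5, |2|->3.5, |2|->3.5, |2|->3.5, |8|->11.5, |5|->8.5, |1|->1, |3|->6.5, |3|->6.5, |2|->3.5
Step 3: Attach original signs; sum ranks with positive sign and with negative sign.
W+ = 3.5 + 3.5 + 11.5 + 1 = 19.5
W- = 10 + 8.5 + 11.5 + 3.5 + 8.5 + 6.5 + 6.5 + 3.5 = 58.5
(Check: W+ + W- = 78 should equal n(n+1)/2 = 78.)
Step 4: Test statistic W = min(W+, W-) = 19.5.
Step 5: Ties in |d|, so use the tie-corrected normal approximation.
        E[W] = n(n+1)/4 = 12*13/4 = 39.
        Tie groups: |d|=2 (t=4), |d|=3 (t=2), |d|=5 (t=2), |d|=8 (t=2); sum(t^3 - t) = 78.
        Var[W] = n(n+1)(2n+1)/24 - sum(t^3-t)/48 = 3900/24 - 78/48 = 160.875.
        z = (W - E[W]) / sqrt(Var[W]) = (19.5 - 39) / 12.6837 = -1.5374.
        Two-sided p = 2*Phi(z) = 0.124192.
Step 6: alpha = 0.1. fail to reject H0.

W+ = 19.5, W- = 58.5, W = min = 19.5, p = 0.124192, fail to reject H0.


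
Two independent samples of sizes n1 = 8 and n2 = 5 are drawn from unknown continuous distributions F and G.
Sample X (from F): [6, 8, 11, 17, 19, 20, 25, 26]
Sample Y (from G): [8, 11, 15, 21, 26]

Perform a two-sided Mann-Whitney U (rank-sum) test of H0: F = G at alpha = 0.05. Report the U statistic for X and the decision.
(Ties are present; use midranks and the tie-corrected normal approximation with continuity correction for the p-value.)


Step 1: Combine and sort all 13 observations; assign midranks.
sorted (value, group): (6,X), (8,X), (8,Y), (11,X), (11,Y), (15,Y), (17,X), (19,X), (20,X), (21,Y), (25,X), (26,X), (26,Y)
ranks: 6->1, 8->2.5, 8->2.5, 11->4.5, 11->4.5, 15->6, 17->7, 19->8, 20->9, 21->10, 25->11, 26->12.5, 26->12.5
Step 2: Rank sum for X: R1 = 1 + 2.5 + 4.5 + 7 + 8 + 9 + 11 + 12.5 = 55.5.
Step 3: U_X = R1 - n1(n1+1)/2 = 55.5 - 8*9/2 = 55.5 - 36 = 19.5.
       U_Y = n1*n2 - U_X = 40 - 19.5 = 20.5.
Step 4: Ties are present, so use the tie-corrected normal approximation (with continuity correction) for the p-value.
Step 5: p-value = 1.000000; compare to alpha = 0.05. fail to reject H0.

U_X = 19.5, p = 1.000000, fail to reject H0 at alpha = 0.05.


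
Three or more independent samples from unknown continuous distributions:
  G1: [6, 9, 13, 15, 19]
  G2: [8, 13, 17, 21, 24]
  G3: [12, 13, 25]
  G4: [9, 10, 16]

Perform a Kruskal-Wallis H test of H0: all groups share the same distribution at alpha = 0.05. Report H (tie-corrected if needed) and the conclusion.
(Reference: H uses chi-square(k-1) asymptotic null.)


Step 1: Combine all N = 16 observations and assign midranks.
sorted (value, group, rank): (6,G1,1), (8,G2,2), (9,G1,3.5), (9,G4,3.5), (10,G4,5), (12,G3,6), (13,G1,8), (13,G2,8), (13,G3,8), (15,G1,10), (16,G4,11), (17,G2,12), (19,G1,13), (21,G2,14), (24,G2,15), (25,G3,16)
Step 2: Sum ranks within each group.
R_1 = 35.5 (n_1 = 5)
R_2 = 51 (n_2 = 5)
R_3 = 30 (n_3 = 3)
R_4 = 19.5 (n_4 = 3)
Step 3: H = 12/(N(N+1)) * sum(R_i^2/n_i) - 3(N+1)
     = 12/(16*17) * (35.5^2/5 + 51^2/5 + 30^2/3 + 19.5^2/3) - 3*17
     = 0.044118 * 1199 - 51
     = 1.897059.
Step 4: Ties present; correction factor C = 1 - 30/(16^3 - 16) = 0.992647. Corrected H = 1.897059 / 0.992647 = 1.911111.
Step 5: Under H0, H ~ chi^2(3); p-value = 0.591059.
Step 6: alpha = 0.05. fail to reject H0.

H = 1.9111, df = 3, p = 0.591059, fail to reject H0.


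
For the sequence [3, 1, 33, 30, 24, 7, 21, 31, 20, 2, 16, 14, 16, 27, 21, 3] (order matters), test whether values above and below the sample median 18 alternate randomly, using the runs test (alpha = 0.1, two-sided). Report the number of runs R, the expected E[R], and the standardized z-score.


Step 1: Compute median = 18; label A = above, B = below.
Labels in order: BBAAABAAABBBBAAB  (n_A = 8, n_B = 8)
Step 2: Count runs R = 7.
Step 3: Under H0 (random ordering), E[R] = 2*n_A*n_B/(n_A+n_B) + 1 = 2*8*8/16 + 1 = 9.0000.
        Var[R] = 2*n_A*n_B*(2*n_A*n_B - n_A - n_B) / ((n_A+n_B)^2 * (n_A+n_B-1)) = 14336/3840 = 3.7333.
        SD[R] = 1.9322.
Step 4: Continuity-corrected z = (R + 0.5 - E[R]) / SD[R] = (7 + 0.5 - 9.0000) / 1.9322 = -0.7763.
Step 5: Two-sided p-value via normal approximation = 2*(1 - Phi(|z|)) = 0.437558.
Step 6: alpha = 0.1. fail to reject H0.

R = 7, z = -0.7763, p = 0.437558, fail to reject H0.


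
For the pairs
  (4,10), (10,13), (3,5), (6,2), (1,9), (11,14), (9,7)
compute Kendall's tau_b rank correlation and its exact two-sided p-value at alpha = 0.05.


Step 1: Enumerate the 21 unordered pairs (i,j) with i<j and classify each by sign(x_j-x_i) * sign(y_j-y_i).
  (1,2):dx=+6,dy=+3->C; (1,3):dx=-1,dy=-5->C; (1,4):dx=+2,dy=-8->D; (1,5):dx=-3,dy=-1->C
  (1,6):dx=+7,dy=+4->C; (1,7):dx=+5,dy=-3->D; (2,3):dx=-7,dy=-8->C; (2,4):dx=-4,dy=-11->C
  (2,5):dx=-9,dy=-4->C; (2,6):dx=+1,dy=+1->C; (2,7):dx=-1,dy=-6->C; (3,4):dx=+3,dy=-3->D
  (3,5):dx=-2,dy=+4->D; (3,6):dx=+8,dy=+9->C; (3,7):dx=+6,dy=+2->C; (4,5):dx=-5,dy=+7->D
  (4,6):dx=+5,dy=+12->C; (4,7):dx=+3,dy=+5->C; (5,6):dx=+10,dy=+5->C; (5,7):dx=+8,dy=-2->D
  (6,7):dx=-2,dy=-7->C
Step 2: C = 15, D = 6, total pairs = 21.
Step 3: tau = (C - D)/(n(n-1)/2) = (15 - 6)/21 = 0.428571.
Step 4: Exact two-sided p-value (enumerate n! = 5040 permutations of y under H0): p = 0.238889.
Step 5: alpha = 0.05. fail to reject H0.

tau_b = 0.4286 (C=15, D=6), p = 0.238889, fail to reject H0.


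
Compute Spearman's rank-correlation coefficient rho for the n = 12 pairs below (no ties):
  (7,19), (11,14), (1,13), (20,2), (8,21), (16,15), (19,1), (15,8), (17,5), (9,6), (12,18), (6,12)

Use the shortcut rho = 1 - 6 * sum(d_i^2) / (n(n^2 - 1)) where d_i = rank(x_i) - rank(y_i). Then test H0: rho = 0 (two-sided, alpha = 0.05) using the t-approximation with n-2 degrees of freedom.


Step 1: Rank x and y separately (midranks; no ties here).
rank(x): 7->3, 11->6, 1->1, 20->12, 8->4, 16->9, 19->11, 15->8, 17->10, 9->5, 12->7, 6->2
rank(y): 19->11, 14->8, 13->7, 2->2, 21->12, 15->9, 1->1, 8->5, 5->3, 6->4, 18->10, 12->6
Step 2: d_i = R_x(i) - R_y(i); compute d_i^2.
  (3-11)^2=64, (6-8)^2=4, (1-7)^2=36, (12-2)^2=100, (4-12)^2=64, (9-9)^2=0, (11-1)^2=100, (8-5)^2=9, (10-3)^2=49, (5-4)^2=1, (7-10)^2=9, (2-6)^2=16
sum(d^2) = 452.
Step 3: rho = 1 - 6*452 / (12*(12^2 - 1)) = 1 - 2712/1716 = -0.580420.
Step 4: Under H0, t = rho * sqrt((n-2)/(1-rho^2)) = -2.2540 ~ t(10).
Step 5: Two-sided p-value from the t-distribution with 10 df = 0.047856.
Step 6: alpha = 0.05. reject H0.

rho = -0.5804, p = 0.047856, reject H0 at alpha = 0.05.


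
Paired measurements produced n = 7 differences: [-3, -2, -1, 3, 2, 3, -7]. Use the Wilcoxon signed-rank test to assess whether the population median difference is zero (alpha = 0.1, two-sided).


Step 1: Drop any zero differences (none here) and take |d_i|.
|d| = [3, 2, 1, 3, 2, 3, 7]
Step 2: Midrank |d_i| (ties get averaged ranks).
ranks: |3|->5, |2|->2.5, |1|->1, |3|->5, |2|->2.5, |3|->5, |7|->7
Step 3: Attach original signs; sum ranks with positive sign and with negative sign.
W+ = 5 + 2.5 + 5 = 12.5
W- = 5 + 2.5 + 1 + 7 = 15.5
(Check: W+ + W- = 28 should equal n(n+1)/2 = 28.)
Step 4: Test statistic W = min(W+, W-) = 12.5.
Step 5: Ties in |d|, so use the tie-corrected normal approximation.
        E[W] = n(n+1)/4 = 7*8/4 = 14.
        Tie groups: |d|=2 (t=2), |d|=3 (t=3); sum(t^3 - t) = 30.
        Var[W] = n(n+1)(2n+1)/24 - sum(t^3-t)/48 = 840/24 - 30/48 = 34.375.
        z = (W - E[W]) / sqrt(Var[W]) = (12.5 - 14) / 5.8630 = -0.2558.
        Two-sided p = 2*Phi(z) = 0.798074.
Step 6: alpha = 0.1. fail to reject H0.

W+ = 12.5, W- = 15.5, W = min = 12.5, p = 0.798074, fail to reject H0.


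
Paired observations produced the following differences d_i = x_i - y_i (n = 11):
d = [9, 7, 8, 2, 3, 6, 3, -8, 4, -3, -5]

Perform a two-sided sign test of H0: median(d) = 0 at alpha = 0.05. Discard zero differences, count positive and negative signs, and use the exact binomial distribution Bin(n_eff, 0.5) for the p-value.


Step 1: Discard zero differences. Original n = 11; n_eff = number of nonzero differences = 11.
Nonzero differences (with sign): +9, +7, +8, +2, +3, +6, +3, -8, +4, -3, -5
Step 2: Count signs: positive = 8, negative = 3.
Step 3: Under H0: P(positive) = 0.5, so the number of positives S ~ Bin(11, 0.5).
Step 4: Two-sided exact p-value = sum of Bin(11,0.5) probabilities at or below the observed probability = 0.226562.
Step 5: alpha = 0.05. fail to reject H0.

n_eff = 11, pos = 8, neg = 3, p = 0.226562, fail to reject H0.


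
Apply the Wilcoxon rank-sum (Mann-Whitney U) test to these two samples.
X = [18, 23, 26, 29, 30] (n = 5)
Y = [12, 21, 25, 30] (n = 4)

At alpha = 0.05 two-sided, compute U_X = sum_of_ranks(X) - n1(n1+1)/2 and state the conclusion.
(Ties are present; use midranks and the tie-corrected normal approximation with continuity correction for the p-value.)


Step 1: Combine and sort all 9 observations; assign midranks.
sorted (value, group): (12,Y), (18,X), (21,Y), (23,X), (25,Y), (26,X), (29,X), (30,X), (30,Y)
ranks: 12->1, 18->2, 21->3, 23->4, 25->5, 26->6, 29->7, 30->8.5, 30->8.5
Step 2: Rank sum for X: R1 = 2 + 4 + 6 + 7 + 8.5 = 27.5.
Step 3: U_X = R1 - n1(n1+1)/2 = 27.5 - 5*6/2 = 27.5 - 15 = 12.5.
       U_Y = n1*n2 - U_X = 20 - 12.5 = 7.5.
Step 4: Ties are present, so use the tie-corrected normal approximation (with continuity correction) for the p-value.
Step 5: p-value = 0.622753; compare to alpha = 0.05. fail to reject H0.

U_X = 12.5, p = 0.622753, fail to reject H0 at alpha = 0.05.


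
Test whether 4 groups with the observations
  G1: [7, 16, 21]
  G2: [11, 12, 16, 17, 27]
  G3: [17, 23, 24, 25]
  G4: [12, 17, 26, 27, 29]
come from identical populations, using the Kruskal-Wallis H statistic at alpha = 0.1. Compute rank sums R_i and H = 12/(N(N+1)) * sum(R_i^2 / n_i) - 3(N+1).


Step 1: Combine all N = 17 observations and assign midranks.
sorted (value, group, rank): (7,G1,1), (11,G2,2), (12,G2,3.5), (12,G4,3.5), (16,G1,5.5), (16,G2,5.5), (17,G2,8), (17,G3,8), (17,G4,8), (21,G1,10), (23,G3,11), (24,G3,12), (25,G3,13), (26,G4,14), (27,G2,15.5), (27,G4,15.5), (29,G4,17)
Step 2: Sum ranks within each group.
R_1 = 16.5 (n_1 = 3)
R_2 = 34.5 (n_2 = 5)
R_3 = 44 (n_3 = 4)
R_4 = 58 (n_4 = 5)
Step 3: H = 12/(N(N+1)) * sum(R_i^2/n_i) - 3(N+1)
     = 12/(17*18) * (16.5^2/3 + 34.5^2/5 + 44^2/4 + 58^2/5) - 3*18
     = 0.039216 * 1485.6 - 54
     = 4.258824.
Step 4: Ties present; correction factor C = 1 - 42/(17^3 - 17) = 0.991422. Corrected H = 4.258824 / 0.991422 = 4.295674.
Step 5: Under H0, H ~ chi^2(3); p-value = 0.231256.
Step 6: alpha = 0.1. fail to reject H0.

H = 4.2957, df = 3, p = 0.231256, fail to reject H0.


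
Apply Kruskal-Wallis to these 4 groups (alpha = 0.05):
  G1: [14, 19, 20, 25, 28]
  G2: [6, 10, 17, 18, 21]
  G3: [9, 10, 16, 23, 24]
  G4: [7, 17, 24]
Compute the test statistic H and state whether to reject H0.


Step 1: Combine all N = 18 observations and assign midranks.
sorted (value, group, rank): (6,G2,1), (7,G4,2), (9,G3,3), (10,G2,4.5), (10,G3,4.5), (14,G1,6), (16,G3,7), (17,G2,8.5), (17,G4,8.5), (18,G2,10), (19,G1,11), (20,G1,12), (21,G2,13), (23,G3,14), (24,G3,15.5), (24,G4,15.5), (25,G1,17), (28,G1,18)
Step 2: Sum ranks within each group.
R_1 = 64 (n_1 = 5)
R_2 = 37 (n_2 = 5)
R_3 = 44 (n_3 = 5)
R_4 = 26 (n_4 = 3)
Step 3: H = 12/(N(N+1)) * sum(R_i^2/n_i) - 3(N+1)
     = 12/(18*19) * (64^2/5 + 37^2/5 + 44^2/5 + 26^2/3) - 3*19
     = 0.035088 * 1705.53 - 57
     = 2.843275.
Step 4: Ties present; correction factor C = 1 - 18/(18^3 - 18) = 0.996904. Corrected H = 2.843275 / 0.996904 = 2.852105.
Step 5: Under H0, H ~ chi^2(3); p-value = 0.414994.
Step 6: alpha = 0.05. fail to reject H0.

H = 2.8521, df = 3, p = 0.414994, fail to reject H0.


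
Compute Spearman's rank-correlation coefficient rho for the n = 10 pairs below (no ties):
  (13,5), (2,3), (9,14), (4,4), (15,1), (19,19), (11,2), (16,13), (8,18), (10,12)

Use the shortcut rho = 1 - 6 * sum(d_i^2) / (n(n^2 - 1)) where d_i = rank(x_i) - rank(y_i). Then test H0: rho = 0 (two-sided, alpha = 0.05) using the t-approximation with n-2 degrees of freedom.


Step 1: Rank x and y separately (midranks; no ties here).
rank(x): 13->7, 2->1, 9->4, 4->2, 15->8, 19->10, 11->6, 16->9, 8->3, 10->5
rank(y): 5->5, 3->3, 14->8, 4->4, 1->1, 19->10, 2->2, 13->7, 18->9, 12->6
Step 2: d_i = R_x(i) - R_y(i); compute d_i^2.
  (7-5)^2=4, (1-3)^2=4, (4-8)^2=16, (2-4)^2=4, (8-1)^2=49, (10-10)^2=0, (6-2)^2=16, (9-7)^2=4, (3-9)^2=36, (5-6)^2=1
sum(d^2) = 134.
Step 3: rho = 1 - 6*134 / (10*(10^2 - 1)) = 1 - 804/990 = 0.187879.
Step 4: Under H0, t = rho * sqrt((n-2)/(1-rho^2)) = 0.5410 ~ t(8).
Step 5: Two-sided p-value from the t-distribution with 8 df = 0.603218.
Step 6: alpha = 0.05. fail to reject H0.

rho = 0.1879, p = 0.603218, fail to reject H0 at alpha = 0.05.


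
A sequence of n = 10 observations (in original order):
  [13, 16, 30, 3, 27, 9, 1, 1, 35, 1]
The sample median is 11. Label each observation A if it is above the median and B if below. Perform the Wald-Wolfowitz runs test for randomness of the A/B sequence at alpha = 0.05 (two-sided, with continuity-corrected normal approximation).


Step 1: Compute median = 11; label A = above, B = below.
Labels in order: AAABABBBAB  (n_A = 5, n_B = 5)
Step 2: Count runs R = 6.
Step 3: Under H0 (random ordering), E[R] = 2*n_A*n_B/(n_A+n_B) + 1 = 2*5*5/10 + 1 = 6.0000.
        Var[R] = 2*n_A*n_B*(2*n_A*n_B - n_A - n_B) / ((n_A+n_B)^2 * (n_A+n_B-1)) = 2000/900 = 2.2222.
        SD[R] = 1.4907.
Step 4: R = E[R], so z = 0 with no continuity correction.
Step 5: Two-sided p-value via normal approximation = 2*(1 - Phi(|z|)) = 1.000000.
Step 6: alpha = 0.05. fail to reject H0.

R = 6, z = 0.0000, p = 1.000000, fail to reject H0.


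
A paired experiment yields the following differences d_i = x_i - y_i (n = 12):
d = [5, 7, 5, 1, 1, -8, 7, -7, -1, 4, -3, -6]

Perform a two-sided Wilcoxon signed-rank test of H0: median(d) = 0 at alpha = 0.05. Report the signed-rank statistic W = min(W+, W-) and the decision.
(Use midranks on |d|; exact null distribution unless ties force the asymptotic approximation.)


Step 1: Drop any zero differences (none here) and take |d_i|.
|d| = [5, 7, 5, 1, 1, 8, 7, 7, 1, 4, 3, 6]
Step 2: Midrank |d_i| (ties get averaged ranks).
ranks: |5|->6.5, |7|->10, |5|->6.5, |1|->2, |1|->2, |8|->12, |7|->10, |7|->10, |1|->2, |4|->5, |3|->4, |6|->8
Step 3: Attach original signs; sum ranks with positive sign and with negative sign.
W+ = 6.5 + 10 + 6.5 + 2 + 2 + 10 + 5 = 42
W- = 12 + 10 + 2 + 4 + 8 = 36
(Check: W+ + W- = 78 should equal n(n+1)/2 = 78.)
Step 4: Test statistic W = min(W+, W-) = 36.
Step 5: Ties in |d|, so use the tie-corrected normal approximation.
        E[W] = n(n+1)/4 = 12*13/4 = 39.
        Tie groups: |d|=1 (t=3), |d|=5 (t=2), |d|=7 (t=3); sum(t^3 - t) = 54.
        Var[W] = n(n+1)(2n+1)/24 - sum(t^3-t)/48 = 3900/24 - 54/48 = 161.375.
        z = (W - E[W]) / sqrt(Var[W]) = (36 - 39) / 12.7033 = -0.2362.
        Two-sided p = 2*Phi(z) = 0.813310.
Step 6: alpha = 0.05. fail to reject H0.

W+ = 42, W- = 36, W = min = 36, p = 0.813310, fail to reject H0.


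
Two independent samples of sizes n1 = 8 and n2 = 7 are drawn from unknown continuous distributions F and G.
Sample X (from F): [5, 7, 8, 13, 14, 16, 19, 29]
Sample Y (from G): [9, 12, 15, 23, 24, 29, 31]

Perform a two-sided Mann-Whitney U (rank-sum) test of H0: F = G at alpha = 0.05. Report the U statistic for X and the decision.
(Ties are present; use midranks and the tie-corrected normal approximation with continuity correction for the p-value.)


Step 1: Combine and sort all 15 observations; assign midranks.
sorted (value, group): (5,X), (7,X), (8,X), (9,Y), (12,Y), (13,X), (14,X), (15,Y), (16,X), (19,X), (23,Y), (24,Y), (29,X), (29,Y), (31,Y)
ranks: 5->1, 7->2, 8->3, 9->4, 12->5, 13->6, 14->7, 15->8, 16->9, 19->10, 23->11, 24->12, 29->13.5, 29->13.5, 31->15
Step 2: Rank sum for X: R1 = 1 + 2 + 3 + 6 + 7 + 9 + 10 + 13.5 = 51.5.
Step 3: U_X = R1 - n1(n1+1)/2 = 51.5 - 8*9/2 = 51.5 - 36 = 15.5.
       U_Y = n1*n2 - U_X = 56 - 15.5 = 40.5.
Step 4: Ties are present, so use the tie-corrected normal approximation (with continuity correction) for the p-value.
Step 5: p-value = 0.164537; compare to alpha = 0.05. fail to reject H0.

U_X = 15.5, p = 0.164537, fail to reject H0 at alpha = 0.05.


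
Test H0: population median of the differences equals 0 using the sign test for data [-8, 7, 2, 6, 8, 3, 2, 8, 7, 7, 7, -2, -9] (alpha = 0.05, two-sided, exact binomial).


Step 1: Discard zero differences. Original n = 13; n_eff = number of nonzero differences = 13.
Nonzero differences (with sign): -8, +7, +2, +6, +8, +3, +2, +8, +7, +7, +7, -2, -9
Step 2: Count signs: positive = 10, negative = 3.
Step 3: Under H0: P(positive) = 0.5, so the number of positives S ~ Bin(13, 0.5).
Step 4: Two-sided exact p-value = sum of Bin(13,0.5) probabilities at or below the observed probability = 0.092285.
Step 5: alpha = 0.05. fail to reject H0.

n_eff = 13, pos = 10, neg = 3, p = 0.092285, fail to reject H0.


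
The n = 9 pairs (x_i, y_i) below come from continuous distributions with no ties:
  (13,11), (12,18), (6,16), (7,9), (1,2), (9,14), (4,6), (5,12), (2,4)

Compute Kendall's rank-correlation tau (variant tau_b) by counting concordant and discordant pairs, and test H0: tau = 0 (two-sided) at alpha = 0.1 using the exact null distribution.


Step 1: Enumerate the 36 unordered pairs (i,j) with i<j and classify each by sign(x_j-x_i) * sign(y_j-y_i).
  (1,2):dx=-1,dy=+7->D; (1,3):dx=-7,dy=+5->D; (1,4):dx=-6,dy=-2->C; (1,5):dx=-12,dy=-9->C
  (1,6):dx=-4,dy=+3->D; (1,7):dx=-9,dy=-5->C; (1,8):dx=-8,dy=+1->D; (1,9):dx=-11,dy=-7->C
  (2,3):dx=-6,dy=-2->C; (2,4):dx=-5,dy=-9->C; (2,5):dx=-11,dy=-16->C; (2,6):dx=-3,dy=-4->C
  (2,7):dx=-8,dy=-12->C; (2,8):dx=-7,dy=-6->C; (2,9):dx=-10,dy=-14->C; (3,4):dx=+1,dy=-7->D
  (3,5):dx=-5,dy=-14->C; (3,6):dx=+3,dy=-2->D; (3,7):dx=-2,dy=-10->C; (3,8):dx=-1,dy=-4->C
  (3,9):dx=-4,dy=-12->C; (4,5):dx=-6,dy=-7->C; (4,6):dx=+2,dy=+5->C; (4,7):dx=-3,dy=-3->C
  (4,8):dx=-2,dy=+3->D; (4,9):dx=-5,dy=-5->C; (5,6):dx=+8,dy=+12->C; (5,7):dx=+3,dy=+4->C
  (5,8):dx=+4,dy=+10->C; (5,9):dx=+1,dy=+2->C; (6,7):dx=-5,dy=-8->C; (6,8):dx=-4,dy=-2->C
  (6,9):dx=-7,dy=-10->C; (7,8):dx=+1,dy=+6->C; (7,9):dx=-2,dy=-2->C; (8,9):dx=-3,dy=-8->C
Step 2: C = 29, D = 7, total pairs = 36.
Step 3: tau = (C - D)/(n(n-1)/2) = (29 - 7)/36 = 0.611111.
Step 4: Exact two-sided p-value (enumerate n! = 362880 permutations of y under H0): p = 0.024741.
Step 5: alpha = 0.1. reject H0.

tau_b = 0.6111 (C=29, D=7), p = 0.024741, reject H0.


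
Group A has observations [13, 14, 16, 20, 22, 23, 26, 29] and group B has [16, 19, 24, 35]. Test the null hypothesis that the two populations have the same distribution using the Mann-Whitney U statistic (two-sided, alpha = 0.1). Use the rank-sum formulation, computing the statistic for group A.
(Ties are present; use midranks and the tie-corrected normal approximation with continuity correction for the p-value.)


Step 1: Combine and sort all 12 observations; assign midranks.
sorted (value, group): (13,X), (14,X), (16,X), (16,Y), (19,Y), (20,X), (22,X), (23,X), (24,Y), (26,X), (29,X), (35,Y)
ranks: 13->1, 14->2, 16->3.5, 16->3.5, 19->5, 20->6, 22->7, 23->8, 24->9, 26->10, 29->11, 35->12
Step 2: Rank sum for X: R1 = 1 + 2 + 3.5 + 6 + 7 + 8 + 10 + 11 = 48.5.
Step 3: U_X = R1 - n1(n1+1)/2 = 48.5 - 8*9/2 = 48.5 - 36 = 12.5.
       U_Y = n1*n2 - U_X = 32 - 12.5 = 19.5.
Step 4: Ties are present, so use the tie-corrected normal approximation (with continuity correction) for the p-value.
Step 5: p-value = 0.609759; compare to alpha = 0.1. fail to reject H0.

U_X = 12.5, p = 0.609759, fail to reject H0 at alpha = 0.1.


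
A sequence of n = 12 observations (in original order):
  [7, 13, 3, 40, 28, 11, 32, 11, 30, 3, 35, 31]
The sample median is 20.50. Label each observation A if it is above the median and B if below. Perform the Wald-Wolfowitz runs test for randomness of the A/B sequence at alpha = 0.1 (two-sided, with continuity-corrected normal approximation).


Step 1: Compute median = 20.50; label A = above, B = below.
Labels in order: BBBAABABABAA  (n_A = 6, n_B = 6)
Step 2: Count runs R = 8.
Step 3: Under H0 (random ordering), E[R] = 2*n_A*n_B/(n_A+n_B) + 1 = 2*6*6/12 + 1 = 7.0000.
        Var[R] = 2*n_A*n_B*(2*n_A*n_B - n_A - n_B) / ((n_A+n_B)^2 * (n_A+n_B-1)) = 4320/1584 = 2.7273.
        SD[R] = 1.6514.
Step 4: Continuity-corrected z = (R - 0.5 - E[R]) / SD[R] = (8 - 0.5 - 7.0000) / 1.6514 = 0.3028.
Step 5: Two-sided p-value via normal approximation = 2*(1 - Phi(|z|)) = 0.762069.
Step 6: alpha = 0.1. fail to reject H0.

R = 8, z = 0.3028, p = 0.762069, fail to reject H0.


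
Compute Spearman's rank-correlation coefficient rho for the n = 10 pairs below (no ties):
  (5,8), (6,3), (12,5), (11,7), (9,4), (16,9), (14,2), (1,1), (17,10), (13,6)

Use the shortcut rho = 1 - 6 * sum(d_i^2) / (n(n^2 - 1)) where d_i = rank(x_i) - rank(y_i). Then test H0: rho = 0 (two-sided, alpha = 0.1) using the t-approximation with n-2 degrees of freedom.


Step 1: Rank x and y separately (midranks; no ties here).
rank(x): 5->2, 6->3, 12->6, 11->5, 9->4, 16->9, 14->8, 1->1, 17->10, 13->7
rank(y): 8->8, 3->3, 5->5, 7->7, 4->4, 9->9, 2->2, 1->1, 10->10, 6->6
Step 2: d_i = R_x(i) - R_y(i); compute d_i^2.
  (2-8)^2=36, (3-3)^2=0, (6-5)^2=1, (5-7)^2=4, (4-4)^2=0, (9-9)^2=0, (8-2)^2=36, (1-1)^2=0, (10-10)^2=0, (7-6)^2=1
sum(d^2) = 78.
Step 3: rho = 1 - 6*78 / (10*(10^2 - 1)) = 1 - 468/990 = 0.527273.
Step 4: Under H0, t = rho * sqrt((n-2)/(1-rho^2)) = 1.7552 ~ t(8).
Step 5: Two-sided p-value from the t-distribution with 8 df = 0.117308.
Step 6: alpha = 0.1. fail to reject H0.

rho = 0.5273, p = 0.117308, fail to reject H0 at alpha = 0.1.


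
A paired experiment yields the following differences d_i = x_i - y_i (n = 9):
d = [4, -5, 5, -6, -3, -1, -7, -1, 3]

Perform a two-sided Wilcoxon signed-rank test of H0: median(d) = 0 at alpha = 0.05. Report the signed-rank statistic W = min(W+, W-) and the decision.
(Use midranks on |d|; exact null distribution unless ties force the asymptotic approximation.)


Step 1: Drop any zero differences (none here) and take |d_i|.
|d| = [4, 5, 5, 6, 3, 1, 7, 1, 3]
Step 2: Midrank |d_i| (ties get averaged ranks).
ranks: |4|->5, |5|->6.5, |5|->6.5, |6|->8, |3|->3.5, |1|->1.5, |7|->9, |1|->1.5, |3|->3.5
Step 3: Attach original signs; sum ranks with positive sign and with negative sign.
W+ = 5 + 6.5 + 3.5 = 15
W- = 6.5 + 8 + 3.5 + 1.5 + 9 + 1.5 = 30
(Check: W+ + W- = 45 should equal n(n+1)/2 = 45.)
Step 4: Test statistic W = min(W+, W-) = 15.
Step 5: Ties in |d|, so use the tie-corrected normal approximation.
        E[W] = n(n+1)/4 = 9*10/4 = 22.5.
        Tie groups: |d|=1 (t=2), |d|=3 (t=2), |d|=5 (t=2); sum(t^3 - t) = 18.
        Var[W] = n(n+1)(2n+1)/24 - sum(t^3-t)/48 = 1710/24 - 18/48 = 70.875.
        z = (W - E[W]) / sqrt(Var[W]) = (15 - 22.5) / 8.4187 = -0.8909.
        Two-sided p = 2*Phi(z) = 0.372998.
Step 6: alpha = 0.05. fail to reject H0.

W+ = 15, W- = 30, W = min = 15, p = 0.372998, fail to reject H0.


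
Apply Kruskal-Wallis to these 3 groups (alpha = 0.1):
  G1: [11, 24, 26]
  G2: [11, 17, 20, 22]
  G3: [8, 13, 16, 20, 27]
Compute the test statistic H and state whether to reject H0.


Step 1: Combine all N = 12 observations and assign midranks.
sorted (value, group, rank): (8,G3,1), (11,G1,2.5), (11,G2,2.5), (13,G3,4), (16,G3,5), (17,G2,6), (20,G2,7.5), (20,G3,7.5), (22,G2,9), (24,G1,10), (26,G1,11), (27,G3,12)
Step 2: Sum ranks within each group.
R_1 = 23.5 (n_1 = 3)
R_2 = 25 (n_2 = 4)
R_3 = 29.5 (n_3 = 5)
Step 3: H = 12/(N(N+1)) * sum(R_i^2/n_i) - 3(N+1)
     = 12/(12*13) * (23.5^2/3 + 25^2/4 + 29.5^2/5) - 3*13
     = 0.076923 * 514.383 - 39
     = 0.567949.
Step 4: Ties present; correction factor C = 1 - 12/(12^3 - 12) = 0.993007. Corrected H = 0.567949 / 0.993007 = 0.571948.
Step 5: Under H0, H ~ chi^2(2); p-value = 0.751282.
Step 6: alpha = 0.1. fail to reject H0.

H = 0.5719, df = 2, p = 0.751282, fail to reject H0.


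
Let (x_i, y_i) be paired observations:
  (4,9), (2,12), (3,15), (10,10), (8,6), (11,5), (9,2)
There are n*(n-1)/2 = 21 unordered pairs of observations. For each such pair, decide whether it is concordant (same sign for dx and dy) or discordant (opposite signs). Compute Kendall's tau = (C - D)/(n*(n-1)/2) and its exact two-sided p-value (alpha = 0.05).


Step 1: Enumerate the 21 unordered pairs (i,j) with i<j and classify each by sign(x_j-x_i) * sign(y_j-y_i).
  (1,2):dx=-2,dy=+3->D; (1,3):dx=-1,dy=+6->D; (1,4):dx=+6,dy=+1->C; (1,5):dx=+4,dy=-3->D
  (1,6):dx=+7,dy=-4->D; (1,7):dx=+5,dy=-7->D; (2,3):dx=+1,dy=+3->C; (2,4):dx=+8,dy=-2->D
  (2,5):dx=+6,dy=-6->D; (2,6):dx=+9,dy=-7->D; (2,7):dx=+7,dy=-10->D; (3,4):dx=+7,dy=-5->D
  (3,5):dx=+5,dy=-9->D; (3,6):dx=+8,dy=-10->D; (3,7):dx=+6,dy=-13->D; (4,5):dx=-2,dy=-4->C
  (4,6):dx=+1,dy=-5->D; (4,7):dx=-1,dy=-8->C; (5,6):dx=+3,dy=-1->D; (5,7):dx=+1,dy=-4->D
  (6,7):dx=-2,dy=-3->C
Step 2: C = 5, D = 16, total pairs = 21.
Step 3: tau = (C - D)/(n(n-1)/2) = (5 - 16)/21 = -0.523810.
Step 4: Exact two-sided p-value (enumerate n! = 5040 permutations of y under H0): p = 0.136111.
Step 5: alpha = 0.05. fail to reject H0.

tau_b = -0.5238 (C=5, D=16), p = 0.136111, fail to reject H0.


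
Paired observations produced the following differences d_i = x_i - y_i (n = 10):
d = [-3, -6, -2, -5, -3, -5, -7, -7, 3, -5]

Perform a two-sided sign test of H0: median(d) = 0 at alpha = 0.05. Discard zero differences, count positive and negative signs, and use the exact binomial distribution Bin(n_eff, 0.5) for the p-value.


Step 1: Discard zero differences. Original n = 10; n_eff = number of nonzero differences = 10.
Nonzero differences (with sign): -3, -6, -2, -5, -3, -5, -7, -7, +3, -5
Step 2: Count signs: positive = 1, negative = 9.
Step 3: Under H0: P(positive) = 0.5, so the number of positives S ~ Bin(10, 0.5).
Step 4: Two-sided exact p-value = sum of Bin(10,0.5) probabilities at or below the observed probability = 0.021484.
Step 5: alpha = 0.05. reject H0.

n_eff = 10, pos = 1, neg = 9, p = 0.021484, reject H0.


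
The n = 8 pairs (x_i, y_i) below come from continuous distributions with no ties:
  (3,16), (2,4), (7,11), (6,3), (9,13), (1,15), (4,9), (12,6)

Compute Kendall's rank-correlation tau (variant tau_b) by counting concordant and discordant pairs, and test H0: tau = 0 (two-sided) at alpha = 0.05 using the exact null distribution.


Step 1: Enumerate the 28 unordered pairs (i,j) with i<j and classify each by sign(x_j-x_i) * sign(y_j-y_i).
  (1,2):dx=-1,dy=-12->C; (1,3):dx=+4,dy=-5->D; (1,4):dx=+3,dy=-13->D; (1,5):dx=+6,dy=-3->D
  (1,6):dx=-2,dy=-1->C; (1,7):dx=+1,dy=-7->D; (1,8):dx=+9,dy=-10->D; (2,3):dx=+5,dy=+7->C
  (2,4):dx=+4,dy=-1->D; (2,5):dx=+7,dy=+9->C; (2,6):dx=-1,dy=+11->D; (2,7):dx=+2,dy=+5->C
  (2,8):dx=+10,dy=+2->C; (3,4):dx=-1,dy=-8->C; (3,5):dx=+2,dy=+2->C; (3,6):dx=-6,dy=+4->D
  (3,7):dx=-3,dy=-2->C; (3,8):dx=+5,dy=-5->D; (4,5):dx=+3,dy=+10->C; (4,6):dx=-5,dy=+12->D
  (4,7):dx=-2,dy=+6->D; (4,8):dx=+6,dy=+3->C; (5,6):dx=-8,dy=+2->D; (5,7):dx=-5,dy=-4->C
  (5,8):dx=+3,dy=-7->D; (6,7):dx=+3,dy=-6->D; (6,8):dx=+11,dy=-9->D; (7,8):dx=+8,dy=-3->D
Step 2: C = 12, D = 16, total pairs = 28.
Step 3: tau = (C - D)/(n(n-1)/2) = (12 - 16)/28 = -0.142857.
Step 4: Exact two-sided p-value (enumerate n! = 40320 permutations of y under H0): p = 0.719544.
Step 5: alpha = 0.05. fail to reject H0.

tau_b = -0.1429 (C=12, D=16), p = 0.719544, fail to reject H0.
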